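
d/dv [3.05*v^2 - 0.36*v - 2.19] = 6.1*v - 0.36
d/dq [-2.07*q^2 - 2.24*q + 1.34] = -4.14*q - 2.24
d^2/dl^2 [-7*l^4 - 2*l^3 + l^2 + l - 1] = -84*l^2 - 12*l + 2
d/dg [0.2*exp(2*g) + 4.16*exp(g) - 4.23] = (0.4*exp(g) + 4.16)*exp(g)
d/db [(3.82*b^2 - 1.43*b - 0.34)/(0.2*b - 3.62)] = (0.764*b^2 - 27.6568*b + 5.2446)/(0.04*b^2 - 1.448*b + 13.1044)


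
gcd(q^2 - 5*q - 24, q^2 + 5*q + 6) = q + 3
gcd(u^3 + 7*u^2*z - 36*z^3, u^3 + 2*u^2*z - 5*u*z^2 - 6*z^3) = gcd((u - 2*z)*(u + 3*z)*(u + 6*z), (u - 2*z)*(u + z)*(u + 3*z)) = -u^2 - u*z + 6*z^2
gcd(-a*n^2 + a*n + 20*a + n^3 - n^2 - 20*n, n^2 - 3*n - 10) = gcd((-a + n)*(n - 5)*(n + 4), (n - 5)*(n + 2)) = n - 5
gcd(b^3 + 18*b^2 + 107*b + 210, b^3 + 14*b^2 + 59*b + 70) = b^2 + 12*b + 35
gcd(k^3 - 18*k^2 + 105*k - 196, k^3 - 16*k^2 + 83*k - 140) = k^2 - 11*k + 28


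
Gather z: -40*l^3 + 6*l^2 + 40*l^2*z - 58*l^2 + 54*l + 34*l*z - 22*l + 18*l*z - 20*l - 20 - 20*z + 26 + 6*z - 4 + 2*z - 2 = -40*l^3 - 52*l^2 + 12*l + z*(40*l^2 + 52*l - 12)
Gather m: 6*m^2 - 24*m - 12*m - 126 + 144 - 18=6*m^2 - 36*m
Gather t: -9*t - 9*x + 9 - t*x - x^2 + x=t*(-x - 9) - x^2 - 8*x + 9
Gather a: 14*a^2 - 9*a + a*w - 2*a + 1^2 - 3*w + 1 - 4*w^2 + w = 14*a^2 + a*(w - 11) - 4*w^2 - 2*w + 2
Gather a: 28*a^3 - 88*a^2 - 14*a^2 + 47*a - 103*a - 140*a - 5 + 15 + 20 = 28*a^3 - 102*a^2 - 196*a + 30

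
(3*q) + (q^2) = q^2 + 3*q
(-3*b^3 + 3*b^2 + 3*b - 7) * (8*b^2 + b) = -24*b^5 + 21*b^4 + 27*b^3 - 53*b^2 - 7*b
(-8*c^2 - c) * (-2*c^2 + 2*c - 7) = 16*c^4 - 14*c^3 + 54*c^2 + 7*c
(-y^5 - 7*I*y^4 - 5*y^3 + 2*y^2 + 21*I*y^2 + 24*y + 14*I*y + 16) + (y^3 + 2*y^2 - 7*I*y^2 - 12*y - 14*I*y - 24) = -y^5 - 7*I*y^4 - 4*y^3 + 4*y^2 + 14*I*y^2 + 12*y - 8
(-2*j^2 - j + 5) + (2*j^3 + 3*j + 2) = 2*j^3 - 2*j^2 + 2*j + 7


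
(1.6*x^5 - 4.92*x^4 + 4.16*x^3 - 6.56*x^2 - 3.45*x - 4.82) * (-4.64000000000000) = -7.424*x^5 + 22.8288*x^4 - 19.3024*x^3 + 30.4384*x^2 + 16.008*x + 22.3648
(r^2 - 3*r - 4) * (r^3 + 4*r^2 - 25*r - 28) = r^5 + r^4 - 41*r^3 + 31*r^2 + 184*r + 112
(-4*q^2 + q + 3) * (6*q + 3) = -24*q^3 - 6*q^2 + 21*q + 9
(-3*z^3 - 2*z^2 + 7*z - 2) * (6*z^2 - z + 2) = -18*z^5 - 9*z^4 + 38*z^3 - 23*z^2 + 16*z - 4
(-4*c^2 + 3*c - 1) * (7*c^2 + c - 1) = -28*c^4 + 17*c^3 - 4*c + 1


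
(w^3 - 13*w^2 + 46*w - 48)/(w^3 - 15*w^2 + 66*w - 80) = (w - 3)/(w - 5)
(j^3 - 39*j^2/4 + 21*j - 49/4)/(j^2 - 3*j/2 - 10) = (-4*j^3 + 39*j^2 - 84*j + 49)/(2*(-2*j^2 + 3*j + 20))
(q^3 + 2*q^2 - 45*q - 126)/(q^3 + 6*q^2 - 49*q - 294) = (q + 3)/(q + 7)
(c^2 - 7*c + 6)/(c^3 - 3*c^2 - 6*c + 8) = (c - 6)/(c^2 - 2*c - 8)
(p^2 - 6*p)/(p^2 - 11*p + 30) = p/(p - 5)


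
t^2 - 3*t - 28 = (t - 7)*(t + 4)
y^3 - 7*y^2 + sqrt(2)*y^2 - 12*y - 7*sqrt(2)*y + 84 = (y - 7)*(y - 2*sqrt(2))*(y + 3*sqrt(2))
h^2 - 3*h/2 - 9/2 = (h - 3)*(h + 3/2)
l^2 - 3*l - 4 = (l - 4)*(l + 1)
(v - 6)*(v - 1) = v^2 - 7*v + 6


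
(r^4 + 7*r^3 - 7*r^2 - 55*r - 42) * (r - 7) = r^5 - 56*r^3 - 6*r^2 + 343*r + 294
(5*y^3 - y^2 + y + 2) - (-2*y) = 5*y^3 - y^2 + 3*y + 2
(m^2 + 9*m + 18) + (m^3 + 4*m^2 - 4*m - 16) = m^3 + 5*m^2 + 5*m + 2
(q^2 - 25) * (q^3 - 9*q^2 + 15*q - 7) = q^5 - 9*q^4 - 10*q^3 + 218*q^2 - 375*q + 175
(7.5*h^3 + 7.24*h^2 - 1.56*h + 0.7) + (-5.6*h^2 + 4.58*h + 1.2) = 7.5*h^3 + 1.64*h^2 + 3.02*h + 1.9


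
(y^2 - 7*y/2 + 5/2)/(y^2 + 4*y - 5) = (y - 5/2)/(y + 5)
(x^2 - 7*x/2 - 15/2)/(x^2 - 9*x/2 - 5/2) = (2*x + 3)/(2*x + 1)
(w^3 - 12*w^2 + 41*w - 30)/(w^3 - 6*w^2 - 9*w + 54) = (w^2 - 6*w + 5)/(w^2 - 9)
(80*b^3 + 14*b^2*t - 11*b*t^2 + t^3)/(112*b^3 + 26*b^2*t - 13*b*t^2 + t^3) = (-5*b + t)/(-7*b + t)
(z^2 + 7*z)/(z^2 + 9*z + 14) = z/(z + 2)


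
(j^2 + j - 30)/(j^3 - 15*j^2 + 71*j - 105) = (j + 6)/(j^2 - 10*j + 21)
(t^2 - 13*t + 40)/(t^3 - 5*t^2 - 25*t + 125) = (t - 8)/(t^2 - 25)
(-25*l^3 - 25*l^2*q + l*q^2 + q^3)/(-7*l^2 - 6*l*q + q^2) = (-25*l^2 + q^2)/(-7*l + q)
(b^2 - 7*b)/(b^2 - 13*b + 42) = b/(b - 6)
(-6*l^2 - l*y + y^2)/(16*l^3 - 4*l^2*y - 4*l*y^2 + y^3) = (-3*l + y)/(8*l^2 - 6*l*y + y^2)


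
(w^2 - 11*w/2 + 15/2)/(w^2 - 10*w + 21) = (w - 5/2)/(w - 7)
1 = 1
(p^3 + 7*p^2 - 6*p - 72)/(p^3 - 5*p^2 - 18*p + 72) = (p + 6)/(p - 6)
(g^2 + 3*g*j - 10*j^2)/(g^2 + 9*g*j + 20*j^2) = (g - 2*j)/(g + 4*j)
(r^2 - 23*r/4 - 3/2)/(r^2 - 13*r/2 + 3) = (4*r + 1)/(2*(2*r - 1))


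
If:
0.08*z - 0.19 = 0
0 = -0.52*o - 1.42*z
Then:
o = -6.49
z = 2.38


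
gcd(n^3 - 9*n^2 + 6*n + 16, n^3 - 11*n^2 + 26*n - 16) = n^2 - 10*n + 16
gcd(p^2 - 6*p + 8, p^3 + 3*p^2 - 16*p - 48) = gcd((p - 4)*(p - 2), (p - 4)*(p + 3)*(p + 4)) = p - 4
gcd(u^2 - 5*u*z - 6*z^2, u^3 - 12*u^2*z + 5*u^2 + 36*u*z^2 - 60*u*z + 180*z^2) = -u + 6*z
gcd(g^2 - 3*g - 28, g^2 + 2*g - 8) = g + 4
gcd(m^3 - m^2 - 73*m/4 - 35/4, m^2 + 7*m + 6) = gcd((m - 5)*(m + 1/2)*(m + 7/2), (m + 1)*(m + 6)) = 1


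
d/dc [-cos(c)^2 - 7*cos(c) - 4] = (2*cos(c) + 7)*sin(c)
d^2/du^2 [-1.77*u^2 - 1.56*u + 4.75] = -3.54000000000000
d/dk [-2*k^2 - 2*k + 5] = -4*k - 2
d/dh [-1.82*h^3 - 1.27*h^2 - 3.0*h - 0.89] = -5.46*h^2 - 2.54*h - 3.0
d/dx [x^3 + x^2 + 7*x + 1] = 3*x^2 + 2*x + 7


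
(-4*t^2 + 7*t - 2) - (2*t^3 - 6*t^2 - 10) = -2*t^3 + 2*t^2 + 7*t + 8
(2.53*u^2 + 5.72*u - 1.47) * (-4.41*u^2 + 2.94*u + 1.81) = -11.1573*u^4 - 17.787*u^3 + 27.8788*u^2 + 6.0314*u - 2.6607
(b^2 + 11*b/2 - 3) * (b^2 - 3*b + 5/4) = b^4 + 5*b^3/2 - 73*b^2/4 + 127*b/8 - 15/4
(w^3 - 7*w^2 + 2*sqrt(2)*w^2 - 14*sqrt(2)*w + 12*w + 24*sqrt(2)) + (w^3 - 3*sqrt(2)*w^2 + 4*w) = 2*w^3 - 7*w^2 - sqrt(2)*w^2 - 14*sqrt(2)*w + 16*w + 24*sqrt(2)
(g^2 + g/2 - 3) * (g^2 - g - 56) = g^4 - g^3/2 - 119*g^2/2 - 25*g + 168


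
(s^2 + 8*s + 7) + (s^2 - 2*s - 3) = 2*s^2 + 6*s + 4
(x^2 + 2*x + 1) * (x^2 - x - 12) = x^4 + x^3 - 13*x^2 - 25*x - 12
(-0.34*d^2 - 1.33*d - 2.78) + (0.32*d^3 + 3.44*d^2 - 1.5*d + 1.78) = 0.32*d^3 + 3.1*d^2 - 2.83*d - 1.0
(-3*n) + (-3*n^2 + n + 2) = -3*n^2 - 2*n + 2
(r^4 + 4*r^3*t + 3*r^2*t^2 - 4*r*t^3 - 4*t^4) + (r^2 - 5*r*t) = r^4 + 4*r^3*t + 3*r^2*t^2 + r^2 - 4*r*t^3 - 5*r*t - 4*t^4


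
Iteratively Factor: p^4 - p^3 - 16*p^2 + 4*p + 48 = (p - 4)*(p^3 + 3*p^2 - 4*p - 12) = (p - 4)*(p + 2)*(p^2 + p - 6) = (p - 4)*(p + 2)*(p + 3)*(p - 2)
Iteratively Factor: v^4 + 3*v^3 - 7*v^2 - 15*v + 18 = (v + 3)*(v^3 - 7*v + 6) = (v - 2)*(v + 3)*(v^2 + 2*v - 3) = (v - 2)*(v - 1)*(v + 3)*(v + 3)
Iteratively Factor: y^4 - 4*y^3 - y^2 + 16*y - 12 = (y - 2)*(y^3 - 2*y^2 - 5*y + 6) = (y - 3)*(y - 2)*(y^2 + y - 2) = (y - 3)*(y - 2)*(y + 2)*(y - 1)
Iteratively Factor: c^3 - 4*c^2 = (c)*(c^2 - 4*c) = c*(c - 4)*(c)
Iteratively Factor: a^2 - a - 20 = (a - 5)*(a + 4)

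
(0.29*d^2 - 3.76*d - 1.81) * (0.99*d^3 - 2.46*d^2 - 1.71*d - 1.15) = 0.2871*d^5 - 4.4358*d^4 + 6.9618*d^3 + 10.5487*d^2 + 7.4191*d + 2.0815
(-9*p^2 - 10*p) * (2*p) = -18*p^3 - 20*p^2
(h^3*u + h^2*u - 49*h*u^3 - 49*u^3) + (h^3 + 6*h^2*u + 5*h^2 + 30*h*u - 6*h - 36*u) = h^3*u + h^3 + 7*h^2*u + 5*h^2 - 49*h*u^3 + 30*h*u - 6*h - 49*u^3 - 36*u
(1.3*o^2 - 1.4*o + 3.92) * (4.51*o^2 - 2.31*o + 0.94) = 5.863*o^4 - 9.317*o^3 + 22.1352*o^2 - 10.3712*o + 3.6848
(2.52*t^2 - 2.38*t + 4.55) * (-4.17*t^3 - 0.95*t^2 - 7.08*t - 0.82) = -10.5084*t^5 + 7.5306*t^4 - 34.5541*t^3 + 10.4615*t^2 - 30.2624*t - 3.731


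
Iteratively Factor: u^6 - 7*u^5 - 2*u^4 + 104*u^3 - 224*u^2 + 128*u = (u - 4)*(u^5 - 3*u^4 - 14*u^3 + 48*u^2 - 32*u) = (u - 4)^2*(u^4 + u^3 - 10*u^2 + 8*u) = u*(u - 4)^2*(u^3 + u^2 - 10*u + 8) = u*(u - 4)^2*(u - 1)*(u^2 + 2*u - 8) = u*(u - 4)^2*(u - 1)*(u + 4)*(u - 2)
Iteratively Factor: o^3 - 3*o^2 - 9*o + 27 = (o - 3)*(o^2 - 9) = (o - 3)*(o + 3)*(o - 3)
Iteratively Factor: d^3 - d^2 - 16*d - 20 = (d + 2)*(d^2 - 3*d - 10) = (d + 2)^2*(d - 5)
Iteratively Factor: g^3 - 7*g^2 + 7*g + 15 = (g - 5)*(g^2 - 2*g - 3) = (g - 5)*(g - 3)*(g + 1)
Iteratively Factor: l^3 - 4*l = (l)*(l^2 - 4) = l*(l - 2)*(l + 2)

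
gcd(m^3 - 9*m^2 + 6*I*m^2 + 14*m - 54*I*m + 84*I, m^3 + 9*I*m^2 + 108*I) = m + 6*I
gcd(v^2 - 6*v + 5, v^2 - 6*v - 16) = 1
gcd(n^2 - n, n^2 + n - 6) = 1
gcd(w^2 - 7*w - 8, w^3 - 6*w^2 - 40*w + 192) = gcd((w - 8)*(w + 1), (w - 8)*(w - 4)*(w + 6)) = w - 8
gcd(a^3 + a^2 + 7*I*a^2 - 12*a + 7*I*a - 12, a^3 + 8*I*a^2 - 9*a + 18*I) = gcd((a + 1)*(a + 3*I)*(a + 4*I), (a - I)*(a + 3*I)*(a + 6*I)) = a + 3*I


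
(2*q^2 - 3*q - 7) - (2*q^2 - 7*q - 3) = 4*q - 4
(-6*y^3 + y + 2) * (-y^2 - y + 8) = 6*y^5 + 6*y^4 - 49*y^3 - 3*y^2 + 6*y + 16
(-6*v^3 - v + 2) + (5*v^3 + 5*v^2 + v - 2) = -v^3 + 5*v^2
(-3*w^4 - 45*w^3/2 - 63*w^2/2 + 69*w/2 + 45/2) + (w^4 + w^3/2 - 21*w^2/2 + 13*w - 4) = -2*w^4 - 22*w^3 - 42*w^2 + 95*w/2 + 37/2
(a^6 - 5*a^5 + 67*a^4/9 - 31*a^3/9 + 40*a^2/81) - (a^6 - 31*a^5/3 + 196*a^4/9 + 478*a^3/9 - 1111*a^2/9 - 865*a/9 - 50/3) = 16*a^5/3 - 43*a^4/3 - 509*a^3/9 + 10039*a^2/81 + 865*a/9 + 50/3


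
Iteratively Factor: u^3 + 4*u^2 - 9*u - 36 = (u + 4)*(u^2 - 9) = (u + 3)*(u + 4)*(u - 3)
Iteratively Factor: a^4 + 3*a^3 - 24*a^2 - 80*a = (a + 4)*(a^3 - a^2 - 20*a) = (a + 4)^2*(a^2 - 5*a) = (a - 5)*(a + 4)^2*(a)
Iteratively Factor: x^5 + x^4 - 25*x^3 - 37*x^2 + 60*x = (x + 3)*(x^4 - 2*x^3 - 19*x^2 + 20*x) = (x + 3)*(x + 4)*(x^3 - 6*x^2 + 5*x) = (x - 1)*(x + 3)*(x + 4)*(x^2 - 5*x) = (x - 5)*(x - 1)*(x + 3)*(x + 4)*(x)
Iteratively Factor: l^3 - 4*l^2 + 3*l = (l)*(l^2 - 4*l + 3) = l*(l - 1)*(l - 3)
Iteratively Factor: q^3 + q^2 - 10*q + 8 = (q - 2)*(q^2 + 3*q - 4) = (q - 2)*(q + 4)*(q - 1)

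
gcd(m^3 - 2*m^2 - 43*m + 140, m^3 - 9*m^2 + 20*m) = m^2 - 9*m + 20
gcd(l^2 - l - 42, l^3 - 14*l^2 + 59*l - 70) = l - 7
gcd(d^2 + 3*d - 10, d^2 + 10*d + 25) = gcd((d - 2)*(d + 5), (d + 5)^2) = d + 5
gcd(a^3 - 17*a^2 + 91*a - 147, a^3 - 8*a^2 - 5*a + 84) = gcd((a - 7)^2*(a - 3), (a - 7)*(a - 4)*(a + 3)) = a - 7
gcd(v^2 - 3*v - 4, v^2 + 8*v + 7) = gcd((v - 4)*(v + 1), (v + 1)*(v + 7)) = v + 1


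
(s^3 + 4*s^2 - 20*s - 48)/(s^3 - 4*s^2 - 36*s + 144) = (s + 2)/(s - 6)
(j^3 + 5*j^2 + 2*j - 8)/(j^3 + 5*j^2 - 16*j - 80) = (j^2 + j - 2)/(j^2 + j - 20)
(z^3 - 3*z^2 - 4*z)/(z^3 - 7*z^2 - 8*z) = (z - 4)/(z - 8)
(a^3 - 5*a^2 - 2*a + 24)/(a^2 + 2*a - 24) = (a^2 - a - 6)/(a + 6)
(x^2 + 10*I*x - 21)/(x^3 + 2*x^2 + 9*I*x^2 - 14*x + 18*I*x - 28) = (x + 3*I)/(x^2 + 2*x*(1 + I) + 4*I)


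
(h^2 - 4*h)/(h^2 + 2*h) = (h - 4)/(h + 2)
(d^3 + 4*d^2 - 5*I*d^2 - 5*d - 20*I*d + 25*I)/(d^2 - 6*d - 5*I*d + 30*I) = (d^2 + 4*d - 5)/(d - 6)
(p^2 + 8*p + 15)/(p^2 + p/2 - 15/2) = 2*(p + 5)/(2*p - 5)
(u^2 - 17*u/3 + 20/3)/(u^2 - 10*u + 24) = (u - 5/3)/(u - 6)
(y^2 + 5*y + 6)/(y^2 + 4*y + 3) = (y + 2)/(y + 1)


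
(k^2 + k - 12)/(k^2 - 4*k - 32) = (k - 3)/(k - 8)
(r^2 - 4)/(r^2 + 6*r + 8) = (r - 2)/(r + 4)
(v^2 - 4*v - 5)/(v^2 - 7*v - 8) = (v - 5)/(v - 8)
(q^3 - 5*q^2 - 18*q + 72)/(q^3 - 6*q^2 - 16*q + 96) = (q - 3)/(q - 4)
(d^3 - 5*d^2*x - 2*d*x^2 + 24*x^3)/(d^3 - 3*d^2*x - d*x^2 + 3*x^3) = (-d^2 + 2*d*x + 8*x^2)/(-d^2 + x^2)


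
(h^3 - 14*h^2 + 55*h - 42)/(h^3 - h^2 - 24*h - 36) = (h^2 - 8*h + 7)/(h^2 + 5*h + 6)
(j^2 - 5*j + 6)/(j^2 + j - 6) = (j - 3)/(j + 3)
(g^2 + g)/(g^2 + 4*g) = (g + 1)/(g + 4)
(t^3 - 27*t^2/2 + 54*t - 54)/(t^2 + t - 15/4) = 2*(t^2 - 12*t + 36)/(2*t + 5)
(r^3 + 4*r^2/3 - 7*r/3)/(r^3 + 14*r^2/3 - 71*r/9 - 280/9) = 3*r*(r - 1)/(3*r^2 + 7*r - 40)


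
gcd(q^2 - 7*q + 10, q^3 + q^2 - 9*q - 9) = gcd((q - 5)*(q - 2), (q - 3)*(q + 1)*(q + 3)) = 1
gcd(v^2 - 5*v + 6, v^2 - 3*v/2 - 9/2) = v - 3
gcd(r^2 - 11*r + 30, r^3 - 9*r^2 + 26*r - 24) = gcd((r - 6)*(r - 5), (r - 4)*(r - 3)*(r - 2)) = 1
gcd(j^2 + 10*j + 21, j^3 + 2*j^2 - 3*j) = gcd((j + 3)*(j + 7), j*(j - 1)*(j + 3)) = j + 3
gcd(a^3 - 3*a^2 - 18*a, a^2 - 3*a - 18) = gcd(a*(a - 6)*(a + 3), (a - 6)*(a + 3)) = a^2 - 3*a - 18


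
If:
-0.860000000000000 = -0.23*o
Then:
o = 3.74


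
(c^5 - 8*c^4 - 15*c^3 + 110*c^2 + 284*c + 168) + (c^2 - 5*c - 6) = c^5 - 8*c^4 - 15*c^3 + 111*c^2 + 279*c + 162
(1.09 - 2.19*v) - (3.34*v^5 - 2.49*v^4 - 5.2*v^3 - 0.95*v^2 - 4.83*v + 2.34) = -3.34*v^5 + 2.49*v^4 + 5.2*v^3 + 0.95*v^2 + 2.64*v - 1.25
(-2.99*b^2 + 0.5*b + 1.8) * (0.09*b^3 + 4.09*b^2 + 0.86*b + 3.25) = -0.2691*b^5 - 12.1841*b^4 - 0.3644*b^3 - 1.9255*b^2 + 3.173*b + 5.85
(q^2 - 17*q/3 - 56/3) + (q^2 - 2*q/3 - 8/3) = 2*q^2 - 19*q/3 - 64/3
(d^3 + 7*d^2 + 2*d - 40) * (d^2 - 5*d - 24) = d^5 + 2*d^4 - 57*d^3 - 218*d^2 + 152*d + 960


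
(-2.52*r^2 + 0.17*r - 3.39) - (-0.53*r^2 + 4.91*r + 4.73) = -1.99*r^2 - 4.74*r - 8.12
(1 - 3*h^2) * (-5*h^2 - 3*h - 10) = 15*h^4 + 9*h^3 + 25*h^2 - 3*h - 10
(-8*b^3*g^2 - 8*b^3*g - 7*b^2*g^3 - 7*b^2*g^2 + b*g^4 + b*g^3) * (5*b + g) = -40*b^4*g^2 - 40*b^4*g - 43*b^3*g^3 - 43*b^3*g^2 - 2*b^2*g^4 - 2*b^2*g^3 + b*g^5 + b*g^4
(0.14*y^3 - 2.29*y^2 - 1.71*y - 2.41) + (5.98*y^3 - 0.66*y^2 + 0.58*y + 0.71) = 6.12*y^3 - 2.95*y^2 - 1.13*y - 1.7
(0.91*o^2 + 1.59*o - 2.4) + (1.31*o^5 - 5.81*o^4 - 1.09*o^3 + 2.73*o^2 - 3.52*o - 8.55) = 1.31*o^5 - 5.81*o^4 - 1.09*o^3 + 3.64*o^2 - 1.93*o - 10.95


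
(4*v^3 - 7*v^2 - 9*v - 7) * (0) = 0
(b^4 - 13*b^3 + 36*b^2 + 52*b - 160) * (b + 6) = b^5 - 7*b^4 - 42*b^3 + 268*b^2 + 152*b - 960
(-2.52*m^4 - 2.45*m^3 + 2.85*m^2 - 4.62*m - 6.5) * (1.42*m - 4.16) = -3.5784*m^5 + 7.0042*m^4 + 14.239*m^3 - 18.4164*m^2 + 9.9892*m + 27.04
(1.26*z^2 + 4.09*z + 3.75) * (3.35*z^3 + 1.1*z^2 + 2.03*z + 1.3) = 4.221*z^5 + 15.0875*z^4 + 19.6193*z^3 + 14.0657*z^2 + 12.9295*z + 4.875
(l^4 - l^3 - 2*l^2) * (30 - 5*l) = -5*l^5 + 35*l^4 - 20*l^3 - 60*l^2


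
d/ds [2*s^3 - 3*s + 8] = 6*s^2 - 3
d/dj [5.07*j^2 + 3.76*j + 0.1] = 10.14*j + 3.76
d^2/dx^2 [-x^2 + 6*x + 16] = -2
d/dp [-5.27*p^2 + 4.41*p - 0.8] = 4.41 - 10.54*p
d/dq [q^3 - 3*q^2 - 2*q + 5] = 3*q^2 - 6*q - 2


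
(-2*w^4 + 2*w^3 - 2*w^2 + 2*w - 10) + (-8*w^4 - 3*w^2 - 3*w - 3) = -10*w^4 + 2*w^3 - 5*w^2 - w - 13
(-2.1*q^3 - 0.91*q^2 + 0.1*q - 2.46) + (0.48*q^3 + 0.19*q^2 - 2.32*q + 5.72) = -1.62*q^3 - 0.72*q^2 - 2.22*q + 3.26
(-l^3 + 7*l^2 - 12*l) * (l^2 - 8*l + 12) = -l^5 + 15*l^4 - 80*l^3 + 180*l^2 - 144*l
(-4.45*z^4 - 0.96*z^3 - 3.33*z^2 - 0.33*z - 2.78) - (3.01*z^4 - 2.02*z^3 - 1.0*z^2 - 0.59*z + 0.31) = -7.46*z^4 + 1.06*z^3 - 2.33*z^2 + 0.26*z - 3.09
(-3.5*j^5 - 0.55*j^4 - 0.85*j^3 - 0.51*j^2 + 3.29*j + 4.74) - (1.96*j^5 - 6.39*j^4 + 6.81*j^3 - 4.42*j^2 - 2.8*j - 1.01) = -5.46*j^5 + 5.84*j^4 - 7.66*j^3 + 3.91*j^2 + 6.09*j + 5.75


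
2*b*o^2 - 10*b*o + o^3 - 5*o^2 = o*(2*b + o)*(o - 5)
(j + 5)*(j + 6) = j^2 + 11*j + 30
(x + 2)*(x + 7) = x^2 + 9*x + 14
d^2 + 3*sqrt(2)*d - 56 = (d - 4*sqrt(2))*(d + 7*sqrt(2))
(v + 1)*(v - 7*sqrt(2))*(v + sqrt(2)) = v^3 - 6*sqrt(2)*v^2 + v^2 - 14*v - 6*sqrt(2)*v - 14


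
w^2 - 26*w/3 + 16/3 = (w - 8)*(w - 2/3)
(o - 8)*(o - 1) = o^2 - 9*o + 8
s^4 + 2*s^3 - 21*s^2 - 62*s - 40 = (s - 5)*(s + 1)*(s + 2)*(s + 4)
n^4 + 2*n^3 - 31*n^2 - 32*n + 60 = (n - 5)*(n - 1)*(n + 2)*(n + 6)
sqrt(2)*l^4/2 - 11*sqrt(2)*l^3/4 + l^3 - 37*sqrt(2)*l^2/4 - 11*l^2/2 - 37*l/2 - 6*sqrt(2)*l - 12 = (l - 8)*(l + 3/2)*(l + sqrt(2))*(sqrt(2)*l/2 + sqrt(2)/2)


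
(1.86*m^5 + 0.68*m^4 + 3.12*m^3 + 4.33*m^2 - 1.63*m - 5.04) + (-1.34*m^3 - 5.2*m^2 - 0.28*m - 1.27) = 1.86*m^5 + 0.68*m^4 + 1.78*m^3 - 0.87*m^2 - 1.91*m - 6.31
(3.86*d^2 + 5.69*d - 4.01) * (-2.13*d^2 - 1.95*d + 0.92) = -8.2218*d^4 - 19.6467*d^3 + 0.996999999999998*d^2 + 13.0543*d - 3.6892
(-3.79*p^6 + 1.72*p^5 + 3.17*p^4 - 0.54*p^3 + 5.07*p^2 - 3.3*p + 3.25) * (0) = 0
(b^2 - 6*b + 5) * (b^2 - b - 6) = b^4 - 7*b^3 + 5*b^2 + 31*b - 30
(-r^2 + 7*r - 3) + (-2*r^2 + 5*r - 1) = -3*r^2 + 12*r - 4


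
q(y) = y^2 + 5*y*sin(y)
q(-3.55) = 5.55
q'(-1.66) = -7.56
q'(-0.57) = -6.24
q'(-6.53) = -45.94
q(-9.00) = 99.55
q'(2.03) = 4.04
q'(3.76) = -10.70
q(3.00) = 11.12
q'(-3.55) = 11.18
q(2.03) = 13.22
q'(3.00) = -8.14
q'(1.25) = 9.22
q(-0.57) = 1.86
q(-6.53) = 50.62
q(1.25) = 7.49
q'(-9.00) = 20.94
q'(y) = 5*y*cos(y) + 2*y + 5*sin(y)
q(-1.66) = 11.02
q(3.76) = 3.24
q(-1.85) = 12.31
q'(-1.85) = -5.96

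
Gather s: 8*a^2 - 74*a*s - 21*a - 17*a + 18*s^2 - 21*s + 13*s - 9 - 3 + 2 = 8*a^2 - 38*a + 18*s^2 + s*(-74*a - 8) - 10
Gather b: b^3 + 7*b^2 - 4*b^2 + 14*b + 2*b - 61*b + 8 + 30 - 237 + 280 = b^3 + 3*b^2 - 45*b + 81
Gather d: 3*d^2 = 3*d^2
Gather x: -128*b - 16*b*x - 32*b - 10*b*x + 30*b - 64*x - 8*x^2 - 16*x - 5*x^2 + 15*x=-130*b - 13*x^2 + x*(-26*b - 65)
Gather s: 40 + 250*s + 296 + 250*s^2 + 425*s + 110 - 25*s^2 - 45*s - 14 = 225*s^2 + 630*s + 432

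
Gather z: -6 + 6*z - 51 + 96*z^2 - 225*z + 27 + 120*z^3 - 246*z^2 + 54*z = 120*z^3 - 150*z^2 - 165*z - 30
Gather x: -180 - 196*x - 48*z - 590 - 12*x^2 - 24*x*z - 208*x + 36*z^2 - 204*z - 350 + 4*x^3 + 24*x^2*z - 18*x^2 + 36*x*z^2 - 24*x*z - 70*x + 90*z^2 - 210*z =4*x^3 + x^2*(24*z - 30) + x*(36*z^2 - 48*z - 474) + 126*z^2 - 462*z - 1120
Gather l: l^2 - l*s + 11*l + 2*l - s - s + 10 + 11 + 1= l^2 + l*(13 - s) - 2*s + 22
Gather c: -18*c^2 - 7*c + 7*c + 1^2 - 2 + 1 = -18*c^2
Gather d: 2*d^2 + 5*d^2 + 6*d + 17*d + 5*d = 7*d^2 + 28*d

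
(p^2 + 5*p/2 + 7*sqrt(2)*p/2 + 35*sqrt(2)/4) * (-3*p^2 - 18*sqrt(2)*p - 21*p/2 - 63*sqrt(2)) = -3*p^4 - 57*sqrt(2)*p^3/2 - 18*p^3 - 171*sqrt(2)*p^2 - 609*p^2/4 - 756*p - 1995*sqrt(2)*p/8 - 2205/2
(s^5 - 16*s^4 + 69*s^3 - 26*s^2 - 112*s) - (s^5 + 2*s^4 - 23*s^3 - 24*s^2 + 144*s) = -18*s^4 + 92*s^3 - 2*s^2 - 256*s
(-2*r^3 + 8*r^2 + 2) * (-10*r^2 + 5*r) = 20*r^5 - 90*r^4 + 40*r^3 - 20*r^2 + 10*r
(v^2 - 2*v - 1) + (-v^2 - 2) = -2*v - 3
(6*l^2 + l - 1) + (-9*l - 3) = 6*l^2 - 8*l - 4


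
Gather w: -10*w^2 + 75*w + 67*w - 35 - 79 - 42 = -10*w^2 + 142*w - 156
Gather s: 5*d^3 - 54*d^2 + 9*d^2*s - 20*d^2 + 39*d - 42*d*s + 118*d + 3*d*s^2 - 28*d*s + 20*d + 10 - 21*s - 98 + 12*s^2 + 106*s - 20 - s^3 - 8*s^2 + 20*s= 5*d^3 - 74*d^2 + 177*d - s^3 + s^2*(3*d + 4) + s*(9*d^2 - 70*d + 105) - 108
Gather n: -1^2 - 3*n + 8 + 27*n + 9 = 24*n + 16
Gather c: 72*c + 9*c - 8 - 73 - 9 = 81*c - 90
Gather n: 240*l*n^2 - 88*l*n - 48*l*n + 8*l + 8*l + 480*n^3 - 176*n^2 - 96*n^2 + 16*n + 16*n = 16*l + 480*n^3 + n^2*(240*l - 272) + n*(32 - 136*l)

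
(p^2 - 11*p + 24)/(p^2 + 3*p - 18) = (p - 8)/(p + 6)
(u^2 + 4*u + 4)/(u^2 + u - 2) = (u + 2)/(u - 1)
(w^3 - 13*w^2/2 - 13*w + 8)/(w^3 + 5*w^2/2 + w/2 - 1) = (w - 8)/(w + 1)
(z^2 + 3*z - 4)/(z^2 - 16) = (z - 1)/(z - 4)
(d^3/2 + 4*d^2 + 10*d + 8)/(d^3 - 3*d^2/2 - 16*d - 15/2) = (d^3 + 8*d^2 + 20*d + 16)/(2*d^3 - 3*d^2 - 32*d - 15)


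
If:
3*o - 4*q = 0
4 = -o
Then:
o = -4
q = -3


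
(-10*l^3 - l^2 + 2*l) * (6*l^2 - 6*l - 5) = -60*l^5 + 54*l^4 + 68*l^3 - 7*l^2 - 10*l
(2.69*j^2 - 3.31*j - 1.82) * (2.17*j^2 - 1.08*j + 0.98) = 5.8373*j^4 - 10.0879*j^3 + 2.2616*j^2 - 1.2782*j - 1.7836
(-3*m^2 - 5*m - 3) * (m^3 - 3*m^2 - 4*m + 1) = -3*m^5 + 4*m^4 + 24*m^3 + 26*m^2 + 7*m - 3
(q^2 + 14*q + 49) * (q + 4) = q^3 + 18*q^2 + 105*q + 196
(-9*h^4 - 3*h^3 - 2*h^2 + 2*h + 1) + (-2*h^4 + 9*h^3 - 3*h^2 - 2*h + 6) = -11*h^4 + 6*h^3 - 5*h^2 + 7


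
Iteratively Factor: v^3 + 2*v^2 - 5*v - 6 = (v - 2)*(v^2 + 4*v + 3) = (v - 2)*(v + 1)*(v + 3)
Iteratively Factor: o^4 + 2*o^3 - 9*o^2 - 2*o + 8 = (o - 1)*(o^3 + 3*o^2 - 6*o - 8) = (o - 2)*(o - 1)*(o^2 + 5*o + 4) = (o - 2)*(o - 1)*(o + 1)*(o + 4)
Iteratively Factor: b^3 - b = (b)*(b^2 - 1) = b*(b + 1)*(b - 1)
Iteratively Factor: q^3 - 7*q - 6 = (q - 3)*(q^2 + 3*q + 2) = (q - 3)*(q + 1)*(q + 2)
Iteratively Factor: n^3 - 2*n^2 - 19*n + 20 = (n - 5)*(n^2 + 3*n - 4) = (n - 5)*(n + 4)*(n - 1)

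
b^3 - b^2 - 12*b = b*(b - 4)*(b + 3)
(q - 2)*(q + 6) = q^2 + 4*q - 12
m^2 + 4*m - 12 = (m - 2)*(m + 6)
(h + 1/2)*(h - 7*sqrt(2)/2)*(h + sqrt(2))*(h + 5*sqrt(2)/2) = h^4 + h^3/2 - 39*h^2/2 - 35*sqrt(2)*h/2 - 39*h/4 - 35*sqrt(2)/4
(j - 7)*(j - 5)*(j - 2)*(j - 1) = j^4 - 15*j^3 + 73*j^2 - 129*j + 70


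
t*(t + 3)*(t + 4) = t^3 + 7*t^2 + 12*t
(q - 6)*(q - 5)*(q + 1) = q^3 - 10*q^2 + 19*q + 30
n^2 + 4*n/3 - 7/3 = (n - 1)*(n + 7/3)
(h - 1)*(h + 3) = h^2 + 2*h - 3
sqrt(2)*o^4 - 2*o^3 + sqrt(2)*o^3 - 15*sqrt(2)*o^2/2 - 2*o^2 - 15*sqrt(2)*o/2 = o*(o - 5*sqrt(2)/2)*(o + 3*sqrt(2)/2)*(sqrt(2)*o + sqrt(2))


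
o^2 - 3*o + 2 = (o - 2)*(o - 1)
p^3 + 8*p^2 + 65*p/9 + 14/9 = (p + 1/3)*(p + 2/3)*(p + 7)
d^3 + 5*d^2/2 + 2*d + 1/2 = (d + 1/2)*(d + 1)^2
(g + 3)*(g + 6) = g^2 + 9*g + 18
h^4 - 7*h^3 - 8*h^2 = h^2*(h - 8)*(h + 1)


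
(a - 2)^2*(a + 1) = a^3 - 3*a^2 + 4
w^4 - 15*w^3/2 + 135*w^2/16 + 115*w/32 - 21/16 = (w - 6)*(w - 7/4)*(w - 1/4)*(w + 1/2)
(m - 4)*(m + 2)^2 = m^3 - 12*m - 16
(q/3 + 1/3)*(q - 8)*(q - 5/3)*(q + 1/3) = q^4/3 - 25*q^3/9 + 7*q^2/27 + 131*q/27 + 40/27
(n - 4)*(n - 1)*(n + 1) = n^3 - 4*n^2 - n + 4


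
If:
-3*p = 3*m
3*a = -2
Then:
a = -2/3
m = -p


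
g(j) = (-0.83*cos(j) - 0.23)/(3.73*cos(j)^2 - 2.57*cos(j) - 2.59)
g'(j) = (7.46*sin(j)*cos(j) - 2.57*sin(j))*(-0.83*cos(j) - 0.23)/(3.73*cos(j)^2 - 2.57*cos(j) - 2.59)^2 + 0.83*sin(j)/(3.73*cos(j)^2 - 2.57*cos(j) - 2.59) = (3.0959*sin(j)^2 - 1.7158*cos(j) - 4.6545)*sin(j)/(-3.73*cos(j)^2 + 2.57*cos(j) + 2.59)^2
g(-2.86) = 0.17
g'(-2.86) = 0.07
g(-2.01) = -0.15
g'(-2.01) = 1.86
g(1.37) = 0.13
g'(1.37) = -0.23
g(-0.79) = 0.32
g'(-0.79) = 0.47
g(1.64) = 0.07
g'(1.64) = -0.25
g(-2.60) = 0.20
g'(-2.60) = 0.22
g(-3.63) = 0.19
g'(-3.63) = -0.17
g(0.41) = 0.55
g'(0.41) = -0.70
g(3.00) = 0.16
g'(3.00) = -0.03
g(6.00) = 0.63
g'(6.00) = 0.65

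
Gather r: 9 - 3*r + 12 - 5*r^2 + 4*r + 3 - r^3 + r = -r^3 - 5*r^2 + 2*r + 24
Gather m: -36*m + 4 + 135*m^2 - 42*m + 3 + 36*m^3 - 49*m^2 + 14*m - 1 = 36*m^3 + 86*m^2 - 64*m + 6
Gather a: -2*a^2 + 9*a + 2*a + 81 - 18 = -2*a^2 + 11*a + 63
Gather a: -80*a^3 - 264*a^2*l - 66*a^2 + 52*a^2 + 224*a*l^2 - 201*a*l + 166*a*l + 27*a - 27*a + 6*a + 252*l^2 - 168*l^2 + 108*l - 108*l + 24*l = -80*a^3 + a^2*(-264*l - 14) + a*(224*l^2 - 35*l + 6) + 84*l^2 + 24*l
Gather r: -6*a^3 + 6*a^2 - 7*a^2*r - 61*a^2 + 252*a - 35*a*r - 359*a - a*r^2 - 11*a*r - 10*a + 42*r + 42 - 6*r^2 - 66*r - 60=-6*a^3 - 55*a^2 - 117*a + r^2*(-a - 6) + r*(-7*a^2 - 46*a - 24) - 18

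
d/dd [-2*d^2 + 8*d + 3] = 8 - 4*d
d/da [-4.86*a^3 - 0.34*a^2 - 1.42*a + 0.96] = -14.58*a^2 - 0.68*a - 1.42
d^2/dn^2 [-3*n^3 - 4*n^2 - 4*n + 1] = -18*n - 8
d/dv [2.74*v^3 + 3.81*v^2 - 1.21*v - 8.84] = 8.22*v^2 + 7.62*v - 1.21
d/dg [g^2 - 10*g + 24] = 2*g - 10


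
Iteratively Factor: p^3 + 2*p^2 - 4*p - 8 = (p + 2)*(p^2 - 4) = (p + 2)^2*(p - 2)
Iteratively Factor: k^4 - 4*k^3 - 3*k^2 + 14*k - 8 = (k - 4)*(k^3 - 3*k + 2) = (k - 4)*(k - 1)*(k^2 + k - 2) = (k - 4)*(k - 1)*(k + 2)*(k - 1)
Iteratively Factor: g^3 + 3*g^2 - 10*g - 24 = (g + 2)*(g^2 + g - 12) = (g + 2)*(g + 4)*(g - 3)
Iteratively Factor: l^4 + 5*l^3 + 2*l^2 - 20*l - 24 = (l - 2)*(l^3 + 7*l^2 + 16*l + 12) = (l - 2)*(l + 2)*(l^2 + 5*l + 6) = (l - 2)*(l + 2)^2*(l + 3)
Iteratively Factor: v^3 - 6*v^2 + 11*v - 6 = (v - 2)*(v^2 - 4*v + 3) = (v - 2)*(v - 1)*(v - 3)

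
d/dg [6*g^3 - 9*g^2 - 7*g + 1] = 18*g^2 - 18*g - 7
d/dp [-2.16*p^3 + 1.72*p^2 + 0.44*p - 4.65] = -6.48*p^2 + 3.44*p + 0.44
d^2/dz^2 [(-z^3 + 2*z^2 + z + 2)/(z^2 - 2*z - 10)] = 2*(-9*z^3 + 6*z^2 - 282*z + 208)/(z^6 - 6*z^5 - 18*z^4 + 112*z^3 + 180*z^2 - 600*z - 1000)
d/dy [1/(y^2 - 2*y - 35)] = 2*(1 - y)/(-y^2 + 2*y + 35)^2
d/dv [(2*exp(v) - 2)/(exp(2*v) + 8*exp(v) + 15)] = 2*(2*(1 - exp(v))*(exp(v) + 4) + exp(2*v) + 8*exp(v) + 15)*exp(v)/(exp(2*v) + 8*exp(v) + 15)^2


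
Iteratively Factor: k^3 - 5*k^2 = (k)*(k^2 - 5*k) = k*(k - 5)*(k)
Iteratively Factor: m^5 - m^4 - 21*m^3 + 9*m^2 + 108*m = (m - 4)*(m^4 + 3*m^3 - 9*m^2 - 27*m) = (m - 4)*(m + 3)*(m^3 - 9*m) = (m - 4)*(m + 3)^2*(m^2 - 3*m) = (m - 4)*(m - 3)*(m + 3)^2*(m)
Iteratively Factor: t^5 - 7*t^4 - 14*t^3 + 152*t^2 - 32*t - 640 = (t + 4)*(t^4 - 11*t^3 + 30*t^2 + 32*t - 160) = (t - 5)*(t + 4)*(t^3 - 6*t^2 + 32) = (t - 5)*(t + 2)*(t + 4)*(t^2 - 8*t + 16) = (t - 5)*(t - 4)*(t + 2)*(t + 4)*(t - 4)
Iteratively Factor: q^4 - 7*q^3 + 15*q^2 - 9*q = (q - 3)*(q^3 - 4*q^2 + 3*q) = (q - 3)^2*(q^2 - q) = (q - 3)^2*(q - 1)*(q)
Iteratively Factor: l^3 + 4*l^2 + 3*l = (l)*(l^2 + 4*l + 3) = l*(l + 1)*(l + 3)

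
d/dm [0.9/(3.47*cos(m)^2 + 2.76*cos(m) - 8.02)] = (6.246*cos(m) + 2.484)*sin(m)/(3.47*cos(m)^2 + 2.76*cos(m) - 8.02)^2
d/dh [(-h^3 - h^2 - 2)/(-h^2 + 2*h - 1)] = (h^3 - 3*h^2 - 2*h - 4)/(h^3 - 3*h^2 + 3*h - 1)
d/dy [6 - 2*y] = -2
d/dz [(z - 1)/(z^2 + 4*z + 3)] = (z^2 + 4*z - 2*(z - 1)*(z + 2) + 3)/(z^2 + 4*z + 3)^2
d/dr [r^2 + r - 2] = 2*r + 1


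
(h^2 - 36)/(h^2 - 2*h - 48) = (h - 6)/(h - 8)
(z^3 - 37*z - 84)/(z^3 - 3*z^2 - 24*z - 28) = (z^2 + 7*z + 12)/(z^2 + 4*z + 4)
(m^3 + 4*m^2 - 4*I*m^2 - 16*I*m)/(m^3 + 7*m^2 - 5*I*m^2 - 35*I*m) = (m^2 + 4*m*(1 - I) - 16*I)/(m^2 + m*(7 - 5*I) - 35*I)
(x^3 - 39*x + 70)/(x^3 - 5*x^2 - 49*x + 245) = (x - 2)/(x - 7)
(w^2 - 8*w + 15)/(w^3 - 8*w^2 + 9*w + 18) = (w - 5)/(w^2 - 5*w - 6)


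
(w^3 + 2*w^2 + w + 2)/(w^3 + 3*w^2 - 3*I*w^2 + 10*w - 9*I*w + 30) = (w^3 + 2*w^2 + w + 2)/(w^3 + 3*w^2*(1 - I) + w*(10 - 9*I) + 30)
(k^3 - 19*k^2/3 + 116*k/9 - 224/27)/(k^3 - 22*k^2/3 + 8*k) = (k^2 - 5*k + 56/9)/(k*(k - 6))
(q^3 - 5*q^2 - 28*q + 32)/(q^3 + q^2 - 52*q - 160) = (q - 1)/(q + 5)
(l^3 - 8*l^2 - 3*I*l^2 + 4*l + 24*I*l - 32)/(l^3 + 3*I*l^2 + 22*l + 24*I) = (l - 8)/(l + 6*I)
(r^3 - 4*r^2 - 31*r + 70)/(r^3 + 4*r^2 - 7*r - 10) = (r - 7)/(r + 1)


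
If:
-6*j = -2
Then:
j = 1/3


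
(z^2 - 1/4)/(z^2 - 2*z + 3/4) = (2*z + 1)/(2*z - 3)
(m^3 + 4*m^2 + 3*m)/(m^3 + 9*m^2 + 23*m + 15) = m/(m + 5)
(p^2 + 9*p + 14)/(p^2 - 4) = (p + 7)/(p - 2)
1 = 1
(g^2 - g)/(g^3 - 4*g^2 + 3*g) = 1/(g - 3)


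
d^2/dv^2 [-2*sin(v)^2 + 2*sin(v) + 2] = -2*sin(v) - 4*cos(2*v)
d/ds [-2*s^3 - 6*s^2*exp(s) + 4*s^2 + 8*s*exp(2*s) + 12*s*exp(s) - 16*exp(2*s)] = -6*s^2*exp(s) - 6*s^2 + 16*s*exp(2*s) + 8*s - 24*exp(2*s) + 12*exp(s)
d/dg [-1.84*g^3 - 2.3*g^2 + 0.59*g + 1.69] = -5.52*g^2 - 4.6*g + 0.59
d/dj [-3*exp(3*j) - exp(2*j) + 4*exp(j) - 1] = (-9*exp(2*j) - 2*exp(j) + 4)*exp(j)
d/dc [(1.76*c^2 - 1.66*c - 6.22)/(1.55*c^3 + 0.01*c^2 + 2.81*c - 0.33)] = (-2.728*c^4 + 5.146*c^3 + 33.8852*c^2 - 1.0372*c + 18.026)/(2.4025*c^6 + 0.031*c^5 + 8.7111*c^4 - 0.9668*c^3 + 7.8895*c^2 - 1.8546*c + 0.1089)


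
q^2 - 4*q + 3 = (q - 3)*(q - 1)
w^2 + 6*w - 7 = (w - 1)*(w + 7)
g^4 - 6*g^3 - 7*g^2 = g^2*(g - 7)*(g + 1)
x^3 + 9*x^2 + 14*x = x*(x + 2)*(x + 7)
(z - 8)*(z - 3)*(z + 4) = z^3 - 7*z^2 - 20*z + 96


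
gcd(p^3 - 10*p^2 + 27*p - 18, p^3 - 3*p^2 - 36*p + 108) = p^2 - 9*p + 18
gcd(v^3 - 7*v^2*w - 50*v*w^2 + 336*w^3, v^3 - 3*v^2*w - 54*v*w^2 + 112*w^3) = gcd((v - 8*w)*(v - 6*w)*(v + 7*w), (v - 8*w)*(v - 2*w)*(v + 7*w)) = v^2 - v*w - 56*w^2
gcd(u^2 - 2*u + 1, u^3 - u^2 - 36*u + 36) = u - 1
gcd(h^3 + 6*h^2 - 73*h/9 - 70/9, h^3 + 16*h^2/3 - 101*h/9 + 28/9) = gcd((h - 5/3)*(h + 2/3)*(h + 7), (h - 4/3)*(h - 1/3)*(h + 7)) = h + 7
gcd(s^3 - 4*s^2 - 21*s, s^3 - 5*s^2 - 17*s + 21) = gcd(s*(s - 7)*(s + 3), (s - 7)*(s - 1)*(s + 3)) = s^2 - 4*s - 21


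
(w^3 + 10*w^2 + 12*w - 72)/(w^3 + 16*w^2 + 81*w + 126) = (w^2 + 4*w - 12)/(w^2 + 10*w + 21)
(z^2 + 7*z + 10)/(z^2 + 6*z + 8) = (z + 5)/(z + 4)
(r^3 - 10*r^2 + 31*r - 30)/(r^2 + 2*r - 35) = (r^2 - 5*r + 6)/(r + 7)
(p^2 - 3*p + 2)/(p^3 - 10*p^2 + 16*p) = (p - 1)/(p*(p - 8))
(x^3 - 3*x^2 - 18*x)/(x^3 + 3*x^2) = (x - 6)/x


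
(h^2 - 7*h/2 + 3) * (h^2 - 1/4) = h^4 - 7*h^3/2 + 11*h^2/4 + 7*h/8 - 3/4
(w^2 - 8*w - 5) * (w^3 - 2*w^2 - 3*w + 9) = w^5 - 10*w^4 + 8*w^3 + 43*w^2 - 57*w - 45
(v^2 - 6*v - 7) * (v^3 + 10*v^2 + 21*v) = v^5 + 4*v^4 - 46*v^3 - 196*v^2 - 147*v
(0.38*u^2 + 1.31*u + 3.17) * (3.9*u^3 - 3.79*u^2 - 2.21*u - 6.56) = 1.482*u^5 + 3.6688*u^4 + 6.5583*u^3 - 17.4022*u^2 - 15.5993*u - 20.7952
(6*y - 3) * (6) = 36*y - 18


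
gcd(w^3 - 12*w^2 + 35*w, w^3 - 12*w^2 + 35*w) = w^3 - 12*w^2 + 35*w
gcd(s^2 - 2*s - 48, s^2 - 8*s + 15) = 1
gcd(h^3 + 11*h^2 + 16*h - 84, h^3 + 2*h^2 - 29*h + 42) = h^2 + 5*h - 14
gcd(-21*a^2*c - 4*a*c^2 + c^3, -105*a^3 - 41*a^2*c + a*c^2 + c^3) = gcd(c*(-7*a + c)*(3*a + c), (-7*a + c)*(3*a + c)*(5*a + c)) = 21*a^2 + 4*a*c - c^2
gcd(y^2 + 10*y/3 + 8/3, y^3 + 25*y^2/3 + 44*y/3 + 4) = y + 2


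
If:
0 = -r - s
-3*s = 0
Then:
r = 0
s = 0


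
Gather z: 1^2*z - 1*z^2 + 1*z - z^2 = -2*z^2 + 2*z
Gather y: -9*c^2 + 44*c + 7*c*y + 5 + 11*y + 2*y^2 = -9*c^2 + 44*c + 2*y^2 + y*(7*c + 11) + 5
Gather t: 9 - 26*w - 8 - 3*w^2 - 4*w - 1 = -3*w^2 - 30*w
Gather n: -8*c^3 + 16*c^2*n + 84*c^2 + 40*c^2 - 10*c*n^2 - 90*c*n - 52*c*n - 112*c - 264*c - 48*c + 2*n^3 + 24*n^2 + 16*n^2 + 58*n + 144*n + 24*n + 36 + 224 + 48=-8*c^3 + 124*c^2 - 424*c + 2*n^3 + n^2*(40 - 10*c) + n*(16*c^2 - 142*c + 226) + 308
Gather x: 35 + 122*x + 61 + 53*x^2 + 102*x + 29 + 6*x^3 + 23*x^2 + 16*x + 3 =6*x^3 + 76*x^2 + 240*x + 128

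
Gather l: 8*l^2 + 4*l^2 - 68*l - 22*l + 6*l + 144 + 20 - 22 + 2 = 12*l^2 - 84*l + 144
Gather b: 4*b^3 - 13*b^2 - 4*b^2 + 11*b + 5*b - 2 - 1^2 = 4*b^3 - 17*b^2 + 16*b - 3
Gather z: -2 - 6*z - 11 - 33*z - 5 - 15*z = -54*z - 18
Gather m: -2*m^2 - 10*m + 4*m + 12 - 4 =-2*m^2 - 6*m + 8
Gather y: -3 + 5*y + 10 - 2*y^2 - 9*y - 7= -2*y^2 - 4*y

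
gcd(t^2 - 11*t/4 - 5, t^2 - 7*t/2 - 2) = t - 4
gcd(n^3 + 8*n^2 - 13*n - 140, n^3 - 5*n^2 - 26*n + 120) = n^2 + n - 20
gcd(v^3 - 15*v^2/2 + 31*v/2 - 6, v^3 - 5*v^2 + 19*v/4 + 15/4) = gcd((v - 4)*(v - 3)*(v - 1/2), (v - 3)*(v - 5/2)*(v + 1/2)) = v - 3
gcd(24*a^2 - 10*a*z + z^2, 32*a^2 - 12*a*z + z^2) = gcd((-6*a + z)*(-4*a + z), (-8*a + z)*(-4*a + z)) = -4*a + z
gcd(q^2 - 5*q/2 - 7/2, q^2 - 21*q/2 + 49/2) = q - 7/2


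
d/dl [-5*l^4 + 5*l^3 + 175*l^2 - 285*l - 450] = -20*l^3 + 15*l^2 + 350*l - 285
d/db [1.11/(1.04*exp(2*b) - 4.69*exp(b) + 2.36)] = (5.2059 - 2.3088*exp(b))*exp(b)/(1.04*exp(2*b) - 4.69*exp(b) + 2.36)^2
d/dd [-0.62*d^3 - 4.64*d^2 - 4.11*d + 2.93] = -1.86*d^2 - 9.28*d - 4.11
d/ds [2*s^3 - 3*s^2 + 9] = 6*s*(s - 1)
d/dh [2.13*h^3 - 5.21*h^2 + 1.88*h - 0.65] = 6.39*h^2 - 10.42*h + 1.88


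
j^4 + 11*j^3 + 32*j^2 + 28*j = j*(j + 2)^2*(j + 7)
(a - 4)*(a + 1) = a^2 - 3*a - 4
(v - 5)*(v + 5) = v^2 - 25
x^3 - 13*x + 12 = (x - 3)*(x - 1)*(x + 4)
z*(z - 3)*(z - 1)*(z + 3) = z^4 - z^3 - 9*z^2 + 9*z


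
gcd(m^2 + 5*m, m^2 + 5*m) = m^2 + 5*m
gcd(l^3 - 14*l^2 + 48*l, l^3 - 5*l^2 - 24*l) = l^2 - 8*l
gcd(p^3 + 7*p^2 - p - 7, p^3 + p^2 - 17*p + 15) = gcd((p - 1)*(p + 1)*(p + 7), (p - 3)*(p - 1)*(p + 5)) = p - 1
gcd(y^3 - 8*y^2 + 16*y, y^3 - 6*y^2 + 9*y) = y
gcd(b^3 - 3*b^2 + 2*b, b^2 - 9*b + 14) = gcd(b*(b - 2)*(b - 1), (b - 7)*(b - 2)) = b - 2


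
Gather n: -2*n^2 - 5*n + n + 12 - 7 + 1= -2*n^2 - 4*n + 6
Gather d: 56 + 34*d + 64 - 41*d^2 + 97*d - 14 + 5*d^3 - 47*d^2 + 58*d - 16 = 5*d^3 - 88*d^2 + 189*d + 90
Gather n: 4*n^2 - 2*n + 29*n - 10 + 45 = 4*n^2 + 27*n + 35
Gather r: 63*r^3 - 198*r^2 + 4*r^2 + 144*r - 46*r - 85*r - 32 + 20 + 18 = 63*r^3 - 194*r^2 + 13*r + 6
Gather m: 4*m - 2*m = 2*m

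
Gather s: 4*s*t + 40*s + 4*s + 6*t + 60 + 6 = s*(4*t + 44) + 6*t + 66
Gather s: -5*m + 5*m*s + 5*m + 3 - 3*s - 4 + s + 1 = s*(5*m - 2)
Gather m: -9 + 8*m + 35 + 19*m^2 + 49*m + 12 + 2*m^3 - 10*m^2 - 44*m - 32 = 2*m^3 + 9*m^2 + 13*m + 6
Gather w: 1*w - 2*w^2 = -2*w^2 + w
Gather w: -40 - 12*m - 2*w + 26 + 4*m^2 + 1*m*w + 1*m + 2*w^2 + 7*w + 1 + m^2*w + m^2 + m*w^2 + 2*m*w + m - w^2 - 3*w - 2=5*m^2 - 10*m + w^2*(m + 1) + w*(m^2 + 3*m + 2) - 15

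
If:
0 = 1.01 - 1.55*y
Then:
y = 0.65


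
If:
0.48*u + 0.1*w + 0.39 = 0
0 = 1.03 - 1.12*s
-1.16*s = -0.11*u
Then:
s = 0.92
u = 9.70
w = -50.45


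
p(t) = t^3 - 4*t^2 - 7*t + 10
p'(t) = 3*t^2 - 8*t - 7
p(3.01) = -20.04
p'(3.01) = -3.90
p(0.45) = 6.13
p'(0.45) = -9.99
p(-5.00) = -180.00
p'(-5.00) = 108.00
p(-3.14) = -38.42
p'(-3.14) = 47.70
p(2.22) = -14.31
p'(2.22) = -9.97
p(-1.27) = 10.39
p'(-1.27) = 8.00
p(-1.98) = 0.42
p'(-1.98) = 20.60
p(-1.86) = 2.75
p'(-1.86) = 18.26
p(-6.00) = -308.00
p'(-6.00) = 149.00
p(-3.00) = -32.00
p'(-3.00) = 44.00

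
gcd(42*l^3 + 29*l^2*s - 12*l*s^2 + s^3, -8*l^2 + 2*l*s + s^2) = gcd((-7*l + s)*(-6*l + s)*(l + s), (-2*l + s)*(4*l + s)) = 1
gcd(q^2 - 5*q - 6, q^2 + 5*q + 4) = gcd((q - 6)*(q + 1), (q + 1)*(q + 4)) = q + 1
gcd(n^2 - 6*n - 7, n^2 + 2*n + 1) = n + 1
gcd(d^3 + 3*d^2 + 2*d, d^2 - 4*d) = d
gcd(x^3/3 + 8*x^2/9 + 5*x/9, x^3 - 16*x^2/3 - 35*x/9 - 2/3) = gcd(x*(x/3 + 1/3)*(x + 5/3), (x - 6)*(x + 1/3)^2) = 1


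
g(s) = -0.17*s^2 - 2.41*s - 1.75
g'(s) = -0.34*s - 2.41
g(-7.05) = 6.79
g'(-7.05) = -0.01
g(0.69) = -3.49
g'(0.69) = -2.64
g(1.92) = -7.00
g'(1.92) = -3.06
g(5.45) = -19.93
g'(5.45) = -4.26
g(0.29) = -2.46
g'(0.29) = -2.51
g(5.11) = -18.50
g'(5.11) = -4.15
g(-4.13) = 5.30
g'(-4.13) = -1.01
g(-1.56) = 1.60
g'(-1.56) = -1.88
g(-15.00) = -3.85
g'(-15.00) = 2.69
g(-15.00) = -3.85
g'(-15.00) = 2.69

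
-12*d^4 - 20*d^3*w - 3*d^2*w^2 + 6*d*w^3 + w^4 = (-2*d + w)*(d + w)^2*(6*d + w)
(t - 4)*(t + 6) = t^2 + 2*t - 24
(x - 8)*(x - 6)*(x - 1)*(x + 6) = x^4 - 9*x^3 - 28*x^2 + 324*x - 288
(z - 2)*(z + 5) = z^2 + 3*z - 10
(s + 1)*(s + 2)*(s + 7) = s^3 + 10*s^2 + 23*s + 14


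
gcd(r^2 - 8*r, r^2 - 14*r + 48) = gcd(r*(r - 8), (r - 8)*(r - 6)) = r - 8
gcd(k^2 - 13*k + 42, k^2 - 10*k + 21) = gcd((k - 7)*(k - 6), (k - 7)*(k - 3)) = k - 7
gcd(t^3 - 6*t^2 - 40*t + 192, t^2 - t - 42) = t + 6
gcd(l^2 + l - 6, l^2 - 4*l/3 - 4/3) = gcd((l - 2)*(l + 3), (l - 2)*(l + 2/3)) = l - 2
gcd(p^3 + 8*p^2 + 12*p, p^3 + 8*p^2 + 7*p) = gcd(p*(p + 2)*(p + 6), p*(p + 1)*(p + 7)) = p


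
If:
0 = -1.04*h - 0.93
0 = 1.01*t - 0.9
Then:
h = -0.89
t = 0.89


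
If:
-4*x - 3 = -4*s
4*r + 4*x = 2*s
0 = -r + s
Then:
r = 1/2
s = 1/2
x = -1/4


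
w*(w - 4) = w^2 - 4*w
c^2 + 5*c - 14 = (c - 2)*(c + 7)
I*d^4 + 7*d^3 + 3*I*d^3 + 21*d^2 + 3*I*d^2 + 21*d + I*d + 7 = (d + 1)^2*(d - 7*I)*(I*d + I)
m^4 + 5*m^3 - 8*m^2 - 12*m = m*(m - 2)*(m + 1)*(m + 6)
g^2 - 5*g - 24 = (g - 8)*(g + 3)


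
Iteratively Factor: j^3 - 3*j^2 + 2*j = (j)*(j^2 - 3*j + 2) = j*(j - 2)*(j - 1)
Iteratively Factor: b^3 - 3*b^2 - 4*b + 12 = (b + 2)*(b^2 - 5*b + 6) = (b - 2)*(b + 2)*(b - 3)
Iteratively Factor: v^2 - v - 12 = (v - 4)*(v + 3)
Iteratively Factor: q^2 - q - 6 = (q - 3)*(q + 2)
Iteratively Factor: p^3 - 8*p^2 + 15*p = (p - 3)*(p^2 - 5*p) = (p - 5)*(p - 3)*(p)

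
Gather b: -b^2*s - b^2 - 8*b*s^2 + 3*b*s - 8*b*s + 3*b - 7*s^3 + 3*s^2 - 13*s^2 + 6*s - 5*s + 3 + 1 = b^2*(-s - 1) + b*(-8*s^2 - 5*s + 3) - 7*s^3 - 10*s^2 + s + 4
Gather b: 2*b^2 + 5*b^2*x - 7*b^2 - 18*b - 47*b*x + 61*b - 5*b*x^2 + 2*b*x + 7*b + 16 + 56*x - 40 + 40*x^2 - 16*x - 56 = b^2*(5*x - 5) + b*(-5*x^2 - 45*x + 50) + 40*x^2 + 40*x - 80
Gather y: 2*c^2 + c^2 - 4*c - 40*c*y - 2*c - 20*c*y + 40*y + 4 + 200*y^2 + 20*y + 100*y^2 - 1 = 3*c^2 - 6*c + 300*y^2 + y*(60 - 60*c) + 3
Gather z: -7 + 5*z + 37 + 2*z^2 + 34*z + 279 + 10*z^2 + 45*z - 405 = 12*z^2 + 84*z - 96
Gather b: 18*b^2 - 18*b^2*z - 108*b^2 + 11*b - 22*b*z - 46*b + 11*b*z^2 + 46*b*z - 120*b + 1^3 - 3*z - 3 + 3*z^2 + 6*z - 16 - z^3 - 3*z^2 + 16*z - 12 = b^2*(-18*z - 90) + b*(11*z^2 + 24*z - 155) - z^3 + 19*z - 30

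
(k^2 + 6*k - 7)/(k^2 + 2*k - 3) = (k + 7)/(k + 3)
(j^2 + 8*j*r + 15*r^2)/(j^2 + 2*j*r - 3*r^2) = (-j - 5*r)/(-j + r)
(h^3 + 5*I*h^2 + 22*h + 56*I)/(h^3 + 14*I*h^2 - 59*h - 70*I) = (h - 4*I)/(h + 5*I)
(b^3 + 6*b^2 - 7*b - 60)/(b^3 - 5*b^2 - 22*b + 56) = (b^2 + 2*b - 15)/(b^2 - 9*b + 14)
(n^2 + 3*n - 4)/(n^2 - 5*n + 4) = (n + 4)/(n - 4)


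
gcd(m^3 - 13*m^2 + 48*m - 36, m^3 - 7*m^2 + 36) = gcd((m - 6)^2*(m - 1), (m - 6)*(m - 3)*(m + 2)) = m - 6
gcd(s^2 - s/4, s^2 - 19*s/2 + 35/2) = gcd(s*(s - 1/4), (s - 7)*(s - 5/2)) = 1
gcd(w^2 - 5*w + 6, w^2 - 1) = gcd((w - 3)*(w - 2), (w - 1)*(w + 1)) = 1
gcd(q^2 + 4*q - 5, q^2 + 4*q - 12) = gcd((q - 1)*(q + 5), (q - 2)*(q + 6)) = 1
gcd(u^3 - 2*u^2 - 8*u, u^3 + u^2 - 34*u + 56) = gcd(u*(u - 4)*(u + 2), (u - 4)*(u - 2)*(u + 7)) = u - 4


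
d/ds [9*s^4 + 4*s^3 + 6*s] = 36*s^3 + 12*s^2 + 6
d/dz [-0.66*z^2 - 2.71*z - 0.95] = -1.32*z - 2.71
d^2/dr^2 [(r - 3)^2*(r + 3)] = 6*r - 6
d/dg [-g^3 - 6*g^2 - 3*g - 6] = -3*g^2 - 12*g - 3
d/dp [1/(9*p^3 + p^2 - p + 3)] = (-27*p^2 - 2*p + 1)/(9*p^3 + p^2 - p + 3)^2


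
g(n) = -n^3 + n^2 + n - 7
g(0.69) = -6.16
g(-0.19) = -7.15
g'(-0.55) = -1.01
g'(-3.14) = -34.86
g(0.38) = -6.53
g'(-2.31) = -19.63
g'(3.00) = -20.00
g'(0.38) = 1.33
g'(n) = -3*n^2 + 2*n + 1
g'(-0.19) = 0.51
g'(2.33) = -10.63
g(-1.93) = 1.98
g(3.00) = -22.00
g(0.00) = -7.00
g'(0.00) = 1.00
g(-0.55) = -7.08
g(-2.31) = 8.35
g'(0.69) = 0.95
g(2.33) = -11.89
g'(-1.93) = -14.03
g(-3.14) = 30.68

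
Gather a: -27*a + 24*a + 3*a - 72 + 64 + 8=0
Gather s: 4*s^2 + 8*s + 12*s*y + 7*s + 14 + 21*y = 4*s^2 + s*(12*y + 15) + 21*y + 14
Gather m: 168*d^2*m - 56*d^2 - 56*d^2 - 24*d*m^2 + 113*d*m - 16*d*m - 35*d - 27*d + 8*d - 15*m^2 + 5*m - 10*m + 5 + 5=-112*d^2 - 54*d + m^2*(-24*d - 15) + m*(168*d^2 + 97*d - 5) + 10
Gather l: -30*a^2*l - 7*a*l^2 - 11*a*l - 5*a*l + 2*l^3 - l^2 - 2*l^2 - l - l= 2*l^3 + l^2*(-7*a - 3) + l*(-30*a^2 - 16*a - 2)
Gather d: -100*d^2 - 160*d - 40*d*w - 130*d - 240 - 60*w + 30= -100*d^2 + d*(-40*w - 290) - 60*w - 210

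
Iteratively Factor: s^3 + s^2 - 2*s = (s)*(s^2 + s - 2) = s*(s + 2)*(s - 1)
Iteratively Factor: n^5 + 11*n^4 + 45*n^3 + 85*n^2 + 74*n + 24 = (n + 4)*(n^4 + 7*n^3 + 17*n^2 + 17*n + 6) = (n + 1)*(n + 4)*(n^3 + 6*n^2 + 11*n + 6) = (n + 1)^2*(n + 4)*(n^2 + 5*n + 6) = (n + 1)^2*(n + 3)*(n + 4)*(n + 2)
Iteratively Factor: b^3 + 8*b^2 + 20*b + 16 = (b + 4)*(b^2 + 4*b + 4) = (b + 2)*(b + 4)*(b + 2)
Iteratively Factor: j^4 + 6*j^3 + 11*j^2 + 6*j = (j + 2)*(j^3 + 4*j^2 + 3*j) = j*(j + 2)*(j^2 + 4*j + 3) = j*(j + 1)*(j + 2)*(j + 3)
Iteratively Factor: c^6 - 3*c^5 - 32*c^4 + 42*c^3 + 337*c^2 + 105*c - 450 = (c - 5)*(c^5 + 2*c^4 - 22*c^3 - 68*c^2 - 3*c + 90) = (c - 5)^2*(c^4 + 7*c^3 + 13*c^2 - 3*c - 18) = (c - 5)^2*(c - 1)*(c^3 + 8*c^2 + 21*c + 18) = (c - 5)^2*(c - 1)*(c + 3)*(c^2 + 5*c + 6) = (c - 5)^2*(c - 1)*(c + 2)*(c + 3)*(c + 3)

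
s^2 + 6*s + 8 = (s + 2)*(s + 4)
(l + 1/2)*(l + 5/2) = l^2 + 3*l + 5/4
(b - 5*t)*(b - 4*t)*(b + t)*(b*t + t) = b^4*t - 8*b^3*t^2 + b^3*t + 11*b^2*t^3 - 8*b^2*t^2 + 20*b*t^4 + 11*b*t^3 + 20*t^4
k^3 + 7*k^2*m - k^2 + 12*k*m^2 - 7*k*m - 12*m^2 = (k - 1)*(k + 3*m)*(k + 4*m)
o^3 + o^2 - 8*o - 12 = (o - 3)*(o + 2)^2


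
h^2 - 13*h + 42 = (h - 7)*(h - 6)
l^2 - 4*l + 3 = (l - 3)*(l - 1)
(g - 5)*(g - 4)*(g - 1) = g^3 - 10*g^2 + 29*g - 20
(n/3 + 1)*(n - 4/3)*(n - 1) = n^3/3 + 2*n^2/9 - 17*n/9 + 4/3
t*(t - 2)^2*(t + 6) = t^4 + 2*t^3 - 20*t^2 + 24*t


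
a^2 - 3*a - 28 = (a - 7)*(a + 4)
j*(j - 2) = j^2 - 2*j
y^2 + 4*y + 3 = (y + 1)*(y + 3)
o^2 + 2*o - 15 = (o - 3)*(o + 5)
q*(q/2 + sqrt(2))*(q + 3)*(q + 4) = q^4/2 + sqrt(2)*q^3 + 7*q^3/2 + 6*q^2 + 7*sqrt(2)*q^2 + 12*sqrt(2)*q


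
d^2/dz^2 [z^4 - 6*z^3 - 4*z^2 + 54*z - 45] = 12*z^2 - 36*z - 8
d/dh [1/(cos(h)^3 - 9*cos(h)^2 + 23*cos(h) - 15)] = (3*cos(h)^2 - 18*cos(h) + 23)*sin(h)/(cos(h)^3 - 9*cos(h)^2 + 23*cos(h) - 15)^2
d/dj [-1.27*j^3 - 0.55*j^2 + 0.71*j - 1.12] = -3.81*j^2 - 1.1*j + 0.71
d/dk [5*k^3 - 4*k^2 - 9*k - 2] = 15*k^2 - 8*k - 9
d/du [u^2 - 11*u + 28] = 2*u - 11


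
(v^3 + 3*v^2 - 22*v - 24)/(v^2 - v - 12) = (v^2 + 7*v + 6)/(v + 3)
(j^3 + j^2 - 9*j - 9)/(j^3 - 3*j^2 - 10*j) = (-j^3 - j^2 + 9*j + 9)/(j*(-j^2 + 3*j + 10))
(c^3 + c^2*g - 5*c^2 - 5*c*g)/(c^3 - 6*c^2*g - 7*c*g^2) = (c - 5)/(c - 7*g)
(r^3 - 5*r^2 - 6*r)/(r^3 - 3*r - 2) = r*(r - 6)/(r^2 - r - 2)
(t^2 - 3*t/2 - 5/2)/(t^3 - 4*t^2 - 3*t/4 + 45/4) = 2*(t + 1)/(2*t^2 - 3*t - 9)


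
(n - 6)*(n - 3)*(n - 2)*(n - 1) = n^4 - 12*n^3 + 47*n^2 - 72*n + 36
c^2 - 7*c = c*(c - 7)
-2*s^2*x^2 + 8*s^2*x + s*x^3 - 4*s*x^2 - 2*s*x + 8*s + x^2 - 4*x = (-2*s + x)*(x - 4)*(s*x + 1)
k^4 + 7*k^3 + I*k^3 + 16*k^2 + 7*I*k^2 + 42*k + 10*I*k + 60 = (k + 2)*(k + 5)*(k - 2*I)*(k + 3*I)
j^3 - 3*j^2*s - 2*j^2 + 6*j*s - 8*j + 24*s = (j - 4)*(j + 2)*(j - 3*s)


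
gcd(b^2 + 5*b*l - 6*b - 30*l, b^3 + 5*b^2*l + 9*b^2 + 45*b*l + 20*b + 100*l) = b + 5*l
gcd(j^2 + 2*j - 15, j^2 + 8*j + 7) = 1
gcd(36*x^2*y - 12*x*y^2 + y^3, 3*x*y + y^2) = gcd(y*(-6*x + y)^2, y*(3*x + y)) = y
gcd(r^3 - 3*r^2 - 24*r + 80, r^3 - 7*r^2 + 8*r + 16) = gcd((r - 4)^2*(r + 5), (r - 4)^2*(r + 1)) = r^2 - 8*r + 16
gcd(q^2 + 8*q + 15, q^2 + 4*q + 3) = q + 3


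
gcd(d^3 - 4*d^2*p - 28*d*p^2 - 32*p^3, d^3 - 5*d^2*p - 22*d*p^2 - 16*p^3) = -d^2 + 6*d*p + 16*p^2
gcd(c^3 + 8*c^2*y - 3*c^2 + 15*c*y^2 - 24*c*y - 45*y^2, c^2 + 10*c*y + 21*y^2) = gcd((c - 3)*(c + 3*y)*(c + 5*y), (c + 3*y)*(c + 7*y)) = c + 3*y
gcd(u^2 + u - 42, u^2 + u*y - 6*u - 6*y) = u - 6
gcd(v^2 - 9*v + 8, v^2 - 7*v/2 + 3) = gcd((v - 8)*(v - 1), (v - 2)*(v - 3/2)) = 1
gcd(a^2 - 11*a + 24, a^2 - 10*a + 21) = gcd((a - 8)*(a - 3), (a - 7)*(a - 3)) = a - 3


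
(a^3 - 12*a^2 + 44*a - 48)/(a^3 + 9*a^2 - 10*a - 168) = (a^2 - 8*a + 12)/(a^2 + 13*a + 42)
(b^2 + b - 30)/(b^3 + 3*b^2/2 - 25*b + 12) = 2*(b - 5)/(2*b^2 - 9*b + 4)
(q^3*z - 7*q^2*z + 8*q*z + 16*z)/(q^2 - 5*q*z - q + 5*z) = z*(q^3 - 7*q^2 + 8*q + 16)/(q^2 - 5*q*z - q + 5*z)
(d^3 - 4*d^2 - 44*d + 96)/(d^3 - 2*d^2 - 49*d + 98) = (d^2 - 2*d - 48)/(d^2 - 49)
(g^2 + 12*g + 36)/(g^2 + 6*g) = (g + 6)/g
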